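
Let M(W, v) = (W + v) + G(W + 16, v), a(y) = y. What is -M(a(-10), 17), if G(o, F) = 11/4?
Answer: -39/4 ≈ -9.7500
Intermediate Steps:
G(o, F) = 11/4 (G(o, F) = 11*(¼) = 11/4)
M(W, v) = 11/4 + W + v (M(W, v) = (W + v) + 11/4 = 11/4 + W + v)
-M(a(-10), 17) = -(11/4 - 10 + 17) = -1*39/4 = -39/4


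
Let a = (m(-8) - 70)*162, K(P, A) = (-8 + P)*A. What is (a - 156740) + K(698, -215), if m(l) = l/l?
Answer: -316268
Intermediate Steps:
m(l) = 1
K(P, A) = A*(-8 + P)
a = -11178 (a = (1 - 70)*162 = -69*162 = -11178)
(a - 156740) + K(698, -215) = (-11178 - 156740) - 215*(-8 + 698) = -167918 - 215*690 = -167918 - 148350 = -316268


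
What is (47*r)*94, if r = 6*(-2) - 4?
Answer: -70688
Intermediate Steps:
r = -16 (r = -12 - 4 = -16)
(47*r)*94 = (47*(-16))*94 = -752*94 = -70688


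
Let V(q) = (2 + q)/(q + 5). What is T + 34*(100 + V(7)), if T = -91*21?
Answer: 3029/2 ≈ 1514.5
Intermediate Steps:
T = -1911
V(q) = (2 + q)/(5 + q)
T + 34*(100 + V(7)) = -1911 + 34*(100 + (2 + 7)/(5 + 7)) = -1911 + 34*(100 + 9/12) = -1911 + 34*(100 + (1/12)*9) = -1911 + 34*(100 + 3/4) = -1911 + 34*(403/4) = -1911 + 6851/2 = 3029/2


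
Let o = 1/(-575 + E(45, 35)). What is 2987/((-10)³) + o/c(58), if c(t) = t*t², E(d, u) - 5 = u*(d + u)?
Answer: -32491074553/10877494000 ≈ -2.9870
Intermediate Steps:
E(d, u) = 5 + u*(d + u)
c(t) = t³
o = 1/2230 (o = 1/(-575 + (5 + 35² + 45*35)) = 1/(-575 + (5 + 1225 + 1575)) = 1/(-575 + 2805) = 1/2230 ≈ 0.00044843)
2987/((-10)³) + o/c(58) = 2987/((-10)³) + 1/(2230*(58³)) = 2987/(-1000) + (1/2230)/195112 = 2987*(-1/1000) + (1/2230)*(1/195112) = -2987/1000 + 1/435099760 = -32491074553/10877494000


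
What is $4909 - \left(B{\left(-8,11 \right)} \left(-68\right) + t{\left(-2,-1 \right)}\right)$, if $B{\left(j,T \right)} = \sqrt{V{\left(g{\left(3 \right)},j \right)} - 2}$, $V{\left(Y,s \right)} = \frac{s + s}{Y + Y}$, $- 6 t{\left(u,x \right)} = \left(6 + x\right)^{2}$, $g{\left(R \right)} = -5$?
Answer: $\frac{29479}{6} + \frac{68 i \sqrt{10}}{5} \approx 4913.2 + 43.007 i$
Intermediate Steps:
$t{\left(u,x \right)} = - \frac{\left(6 + x\right)^{2}}{6}$
$V{\left(Y,s \right)} = \frac{s}{Y}$ ($V{\left(Y,s \right)} = \frac{2 s}{2 Y} = 2 s \frac{1}{2 Y} = \frac{s}{Y}$)
$B{\left(j,T \right)} = \sqrt{-2 - \frac{j}{5}}$ ($B{\left(j,T \right)} = \sqrt{\frac{j}{-5} - 2} = \sqrt{j \left(- \frac{1}{5}\right) - 2} = \sqrt{- \frac{j}{5} - 2} = \sqrt{-2 - \frac{j}{5}}$)
$4909 - \left(B{\left(-8,11 \right)} \left(-68\right) + t{\left(-2,-1 \right)}\right) = 4909 - \left(\frac{\sqrt{-50 - -40}}{5} \left(-68\right) - \frac{\left(6 - 1\right)^{2}}{6}\right) = 4909 - \left(\frac{\sqrt{-50 + 40}}{5} \left(-68\right) - \frac{5^{2}}{6}\right) = 4909 - \left(\frac{\sqrt{-10}}{5} \left(-68\right) - \frac{25}{6}\right) = 4909 - \left(\frac{i \sqrt{10}}{5} \left(-68\right) - \frac{25}{6}\right) = 4909 - \left(- \frac{68 i \sqrt{10}}{5} - \frac{25}{6}\right) = 4909 - \left(- \frac{25}{6} - \frac{68 i \sqrt{10}}{5}\right) = 4909 + \left(\frac{25}{6} + \frac{68 i \sqrt{10}}{5}\right) = \frac{29479}{6} + \frac{68 i \sqrt{10}}{5}$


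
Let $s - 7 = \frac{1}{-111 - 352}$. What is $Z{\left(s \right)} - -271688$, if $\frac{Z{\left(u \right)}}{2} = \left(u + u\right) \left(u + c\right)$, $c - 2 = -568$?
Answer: $\frac{54887203592}{214369} \approx 2.5604 \cdot 10^{5}$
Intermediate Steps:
$c = -566$ ($c = 2 - 568 = -566$)
$s = \frac{3240}{463}$ ($s = 7 + \frac{1}{-111 - 352} = 7 + \frac{1}{-463} = 7 - \frac{1}{463} = \frac{3240}{463} \approx 6.9978$)
$Z{\left(u \right)} = 4 u \left(-566 + u\right)$ ($Z{\left(u \right)} = 2 \left(u + u\right) \left(u - 566\right) = 2 \cdot 2 u \left(-566 + u\right) = 4 u \left(-566 + u\right)$)
$Z{\left(s \right)} - -271688 = 4 \cdot \frac{3240}{463} \left(-566 + \frac{3240}{463}\right) - -271688 = 4 \cdot \frac{3240}{463} \left(- \frac{258818}{463}\right) + 271688 = - \frac{3354281280}{214369} + 271688 = \frac{54887203592}{214369}$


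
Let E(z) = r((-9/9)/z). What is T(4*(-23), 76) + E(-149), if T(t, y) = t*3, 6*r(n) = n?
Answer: -246743/894 ≈ -276.00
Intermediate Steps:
r(n) = n/6
E(z) = -1/(6*z) (E(z) = ((-9/9)/z)/6 = ((-9*1/9)/z)/6 = (-1/z)/6 = -1/(6*z))
T(t, y) = 3*t
T(4*(-23), 76) + E(-149) = 3*(4*(-23)) - 1/6/(-149) = 3*(-92) - 1/6*(-1/149) = -276 + 1/894 = -246743/894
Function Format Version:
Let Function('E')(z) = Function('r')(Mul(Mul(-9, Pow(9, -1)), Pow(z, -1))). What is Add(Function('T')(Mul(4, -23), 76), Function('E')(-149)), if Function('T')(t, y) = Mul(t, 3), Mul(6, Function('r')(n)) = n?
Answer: Rational(-246743, 894) ≈ -276.00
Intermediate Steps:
Function('r')(n) = Mul(Rational(1, 6), n)
Function('E')(z) = Mul(Rational(-1, 6), Pow(z, -1)) (Function('E')(z) = Mul(Rational(1, 6), Mul(Mul(-9, Pow(9, -1)), Pow(z, -1))) = Mul(Rational(1, 6), Mul(Mul(-9, Rational(1, 9)), Pow(z, -1))) = Mul(Rational(1, 6), Mul(-1, Pow(z, -1))) = Mul(Rational(-1, 6), Pow(z, -1)))
Function('T')(t, y) = Mul(3, t)
Add(Function('T')(Mul(4, -23), 76), Function('E')(-149)) = Add(Mul(3, Mul(4, -23)), Mul(Rational(-1, 6), Pow(-149, -1))) = Add(Mul(3, -92), Mul(Rational(-1, 6), Rational(-1, 149))) = Add(-276, Rational(1, 894)) = Rational(-246743, 894)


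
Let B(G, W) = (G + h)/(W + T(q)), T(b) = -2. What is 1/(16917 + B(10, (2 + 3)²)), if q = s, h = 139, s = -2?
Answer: 23/389240 ≈ 5.9090e-5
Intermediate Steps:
q = -2
B(G, W) = (139 + G)/(-2 + W) (B(G, W) = (G + 139)/(W - 2) = (139 + G)/(-2 + W))
1/(16917 + B(10, (2 + 3)²)) = 1/(16917 + (139 + 10)/(-2 + (2 + 3)²)) = 1/(16917 + 149/(-2 + 5²)) = 1/(16917 + 149/(-2 + 25)) = 1/(16917 + 149/23) = 1/(389240/23) = 23/389240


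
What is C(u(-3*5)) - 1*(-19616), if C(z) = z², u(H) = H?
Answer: 19841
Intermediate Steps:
C(u(-3*5)) - 1*(-19616) = (-3*5)² - 1*(-19616) = (-15)² + 19616 = 225 + 19616 = 19841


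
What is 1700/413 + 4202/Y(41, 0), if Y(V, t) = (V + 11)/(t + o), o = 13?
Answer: 871113/826 ≈ 1054.6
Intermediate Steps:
Y(V, t) = (11 + V)/(13 + t) (Y(V, t) = (V + 11)/(t + 13) = (11 + V)/(13 + t))
1700/413 + 4202/Y(41, 0) = 1700/413 + 4202/(((11 + 41)/(13 + 0))) = 1700*(1/413) + 4202/((52/13)) = 1700/413 + 4202/(((1/13)*52)) = 1700/413 + 4202/4 = 1700/413 + 4202*(¼) = 1700/413 + 2101/2 = 871113/826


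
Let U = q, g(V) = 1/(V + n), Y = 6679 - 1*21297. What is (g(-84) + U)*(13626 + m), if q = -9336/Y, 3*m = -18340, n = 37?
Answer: 4780016806/1030569 ≈ 4638.2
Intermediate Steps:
m = -18340/3 (m = (⅓)*(-18340) = -18340/3 ≈ -6113.3)
Y = -14618 (Y = 6679 - 21297 = -14618)
q = 4668/7309 (q = -9336/(-14618) = -9336*(-1/14618) = 4668/7309 ≈ 0.63866)
g(V) = 1/(37 + V) (g(V) = 1/(V + 37) = 1/(37 + V))
U = 4668/7309 ≈ 0.63866
(g(-84) + U)*(13626 + m) = (1/(37 - 84) + 4668/7309)*(13626 - 18340/3) = (1/(-47) + 4668/7309)*(22538/3) = (-1/47 + 4668/7309)*(22538/3) = (212087/343523)*(22538/3) = 4780016806/1030569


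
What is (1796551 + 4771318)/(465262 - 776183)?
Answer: -6567869/310921 ≈ -21.124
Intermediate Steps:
(1796551 + 4771318)/(465262 - 776183) = 6567869/(-310921) = 6567869*(-1/310921) = -6567869/310921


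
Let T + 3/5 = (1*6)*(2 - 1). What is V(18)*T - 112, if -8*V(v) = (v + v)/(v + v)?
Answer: -4507/40 ≈ -112.68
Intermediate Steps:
T = 27/5 (T = -⅗ + (1*6)*(2 - 1) = -⅗ + 6*1 = -⅗ + 6 = 27/5 ≈ 5.4000)
V(v) = -⅛ (V(v) = -(v + v)/(8*(v + v)) = -2*v/(8*(2*v)) = -2*v*1/(2*v)/8 = -⅛*1 = -⅛)
V(18)*T - 112 = -⅛*27/5 - 112 = -27/40 - 112 = -4507/40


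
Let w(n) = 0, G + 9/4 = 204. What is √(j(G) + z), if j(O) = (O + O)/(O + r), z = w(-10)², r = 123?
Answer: √232954/433 ≈ 1.1147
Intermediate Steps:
G = 807/4 (G = -9/4 + 204 = 807/4 ≈ 201.75)
z = 0 (z = 0² = 0)
j(O) = 2*O/(123 + O) (j(O) = (O + O)/(O + 123) = (2*O)/(123 + O) = 2*O/(123 + O))
√(j(G) + z) = √(2*(807/4)/(123 + 807/4) + 0) = √(2*(807/4)/(1299/4) + 0) = √(2*(807/4)*(4/1299) + 0) = √(538/433 + 0) = √(538/433) = √232954/433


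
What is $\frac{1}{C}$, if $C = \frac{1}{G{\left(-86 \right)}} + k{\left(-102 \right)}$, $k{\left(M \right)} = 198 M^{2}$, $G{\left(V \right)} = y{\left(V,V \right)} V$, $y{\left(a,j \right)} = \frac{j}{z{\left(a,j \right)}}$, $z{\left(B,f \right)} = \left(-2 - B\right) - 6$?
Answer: $\frac{3698}{7617850455} \approx 4.8544 \cdot 10^{-7}$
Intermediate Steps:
$z{\left(B,f \right)} = -8 - B$ ($z{\left(B,f \right)} = \left(-2 - B\right) - 6 = -8 - B$)
$y{\left(a,j \right)} = \frac{j}{-8 - a}$
$G{\left(V \right)} = - \frac{V^{2}}{8 + V}$ ($G{\left(V \right)} = - \frac{V}{8 + V} V = - \frac{V^{2}}{8 + V}$)
$C = \frac{7617850455}{3698}$ ($C = \frac{1}{\left(-1\right) \left(-86\right)^{2} \frac{1}{8 - 86}} + 198 \left(-102\right)^{2} = \frac{1}{\left(-1\right) 7396 \frac{1}{-78}} + 198 \cdot 10404 = \frac{1}{\left(-1\right) 7396 \left(- \frac{1}{78}\right)} + 2059992 = \frac{1}{\frac{3698}{39}} + 2059992 = \frac{39}{3698} + 2059992 = \frac{7617850455}{3698} \approx 2.06 \cdot 10^{6}$)
$\frac{1}{C} = \frac{1}{\frac{7617850455}{3698}} = \frac{3698}{7617850455}$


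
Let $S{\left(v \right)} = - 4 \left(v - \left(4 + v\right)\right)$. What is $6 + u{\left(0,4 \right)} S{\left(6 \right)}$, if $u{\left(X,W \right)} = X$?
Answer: $6$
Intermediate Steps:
$S{\left(v \right)} = 16$ ($S{\left(v \right)} = \left(-4\right) \left(-4\right) = 16$)
$6 + u{\left(0,4 \right)} S{\left(6 \right)} = 6 + 0 \cdot 16 = 6 + 0 = 6$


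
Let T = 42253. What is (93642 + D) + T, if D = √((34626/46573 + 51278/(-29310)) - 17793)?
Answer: 135895 + 4*I*√518076417650228190705/682527315 ≈ 1.359e+5 + 133.39*I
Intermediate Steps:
D = 4*I*√518076417650228190705/682527315 (D = √((34626*(1/46573) + 51278*(-1/29310)) - 17793) = √((34626/46573 - 25639/14655) - 17793) = √(-686641117/682527315 - 17793) = √(-12144895156912/682527315) = 4*I*√518076417650228190705/682527315 ≈ 133.39*I)
(93642 + D) + T = (93642 + 4*I*√518076417650228190705/682527315) + 42253 = 135895 + 4*I*√518076417650228190705/682527315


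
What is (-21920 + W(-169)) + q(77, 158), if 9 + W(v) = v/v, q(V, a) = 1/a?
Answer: -3464623/158 ≈ -21928.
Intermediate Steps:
W(v) = -8 (W(v) = -9 + v/v = -9 + 1 = -8)
(-21920 + W(-169)) + q(77, 158) = (-21920 - 8) + 1/158 = -21928 + 1/158 = -3464623/158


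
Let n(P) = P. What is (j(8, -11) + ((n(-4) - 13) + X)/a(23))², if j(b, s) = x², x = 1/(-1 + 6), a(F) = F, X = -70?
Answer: 4631104/330625 ≈ 14.007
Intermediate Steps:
x = ⅕ (x = 1/5 = ⅕ ≈ 0.20000)
j(b, s) = 1/25 (j(b, s) = (⅕)² = 1/25)
(j(8, -11) + ((n(-4) - 13) + X)/a(23))² = (1/25 + ((-4 - 13) - 70)/23)² = (1/25 + (-17 - 70)*(1/23))² = (1/25 - 87*1/23)² = (1/25 - 87/23)² = (-2152/575)² = 4631104/330625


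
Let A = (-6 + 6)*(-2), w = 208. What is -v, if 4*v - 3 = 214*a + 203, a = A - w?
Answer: 22153/2 ≈ 11077.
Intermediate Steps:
A = 0 (A = 0*(-2) = 0)
a = -208 (a = 0 - 1*208 = 0 - 208 = -208)
v = -22153/2 (v = ¾ + (214*(-208) + 203)/4 = ¾ + (-44512 + 203)/4 = ¾ + (¼)*(-44309) = ¾ - 44309/4 = -22153/2 ≈ -11077.)
-v = -1*(-22153/2) = 22153/2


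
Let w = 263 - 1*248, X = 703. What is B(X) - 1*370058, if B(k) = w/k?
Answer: -260150759/703 ≈ -3.7006e+5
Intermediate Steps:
w = 15 (w = 263 - 248 = 15)
B(k) = 15/k
B(X) - 1*370058 = 15/703 - 1*370058 = 15*(1/703) - 370058 = 15/703 - 370058 = -260150759/703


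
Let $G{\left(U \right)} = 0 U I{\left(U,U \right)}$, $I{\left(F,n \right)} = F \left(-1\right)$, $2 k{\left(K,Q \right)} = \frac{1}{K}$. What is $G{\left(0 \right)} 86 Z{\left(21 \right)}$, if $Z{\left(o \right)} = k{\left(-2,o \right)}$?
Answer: $0$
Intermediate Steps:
$k{\left(K,Q \right)} = \frac{1}{2 K}$
$I{\left(F,n \right)} = - F$
$Z{\left(o \right)} = - \frac{1}{4}$ ($Z{\left(o \right)} = \frac{1}{2 \left(-2\right)} = \frac{1}{2} \left(- \frac{1}{2}\right) = - \frac{1}{4}$)
$G{\left(U \right)} = 0$ ($G{\left(U \right)} = 0 U \left(- U\right) = 0 \left(- U\right) = 0$)
$G{\left(0 \right)} 86 Z{\left(21 \right)} = 0 \cdot 86 \left(- \frac{1}{4}\right) = 0 \left(- \frac{1}{4}\right) = 0$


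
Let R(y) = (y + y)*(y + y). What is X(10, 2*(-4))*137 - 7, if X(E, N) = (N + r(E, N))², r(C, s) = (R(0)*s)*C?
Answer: 8761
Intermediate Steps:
R(y) = 4*y² (R(y) = (2*y)*(2*y) = 4*y²)
r(C, s) = 0 (r(C, s) = ((4*0²)*s)*C = ((4*0)*s)*C = (0*s)*C = 0*C = 0)
X(E, N) = N² (X(E, N) = (N + 0)² = N²)
X(10, 2*(-4))*137 - 7 = (2*(-4))²*137 - 7 = (-8)²*137 - 7 = 64*137 - 7 = 8768 - 7 = 8761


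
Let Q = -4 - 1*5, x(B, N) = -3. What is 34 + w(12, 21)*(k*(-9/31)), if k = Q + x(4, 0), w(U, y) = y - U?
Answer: 2026/31 ≈ 65.355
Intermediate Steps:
Q = -9 (Q = -4 - 5 = -9)
k = -12 (k = -9 - 3 = -12)
34 + w(12, 21)*(k*(-9/31)) = 34 + (21 - 1*12)*(-(-108)/31) = 34 + (21 - 12)*(-(-108)/31) = 34 + 9*(-12*(-9/31)) = 34 + 9*(108/31) = 34 + 972/31 = 2026/31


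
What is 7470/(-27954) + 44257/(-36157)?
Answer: -83736276/56151821 ≈ -1.4912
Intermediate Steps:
7470/(-27954) + 44257/(-36157) = 7470*(-1/27954) + 44257*(-1/36157) = -415/1553 - 44257/36157 = -83736276/56151821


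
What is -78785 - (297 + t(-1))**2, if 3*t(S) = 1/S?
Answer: -1501165/9 ≈ -1.6680e+5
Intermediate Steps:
t(S) = 1/(3*S)
-78785 - (297 + t(-1))**2 = -78785 - (297 + (1/3)/(-1))**2 = -78785 - (297 + (1/3)*(-1))**2 = -78785 - (297 - 1/3)**2 = -78785 - (890/3)**2 = -78785 - 1*792100/9 = -78785 - 792100/9 = -1501165/9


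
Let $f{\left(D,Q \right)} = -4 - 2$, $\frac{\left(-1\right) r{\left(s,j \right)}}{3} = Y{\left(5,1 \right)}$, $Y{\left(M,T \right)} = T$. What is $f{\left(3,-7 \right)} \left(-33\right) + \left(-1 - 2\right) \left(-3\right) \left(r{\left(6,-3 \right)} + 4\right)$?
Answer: $207$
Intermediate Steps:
$r{\left(s,j \right)} = -3$ ($r{\left(s,j \right)} = \left(-3\right) 1 = -3$)
$f{\left(D,Q \right)} = -6$
$f{\left(3,-7 \right)} \left(-33\right) + \left(-1 - 2\right) \left(-3\right) \left(r{\left(6,-3 \right)} + 4\right) = \left(-6\right) \left(-33\right) + \left(-1 - 2\right) \left(-3\right) \left(-3 + 4\right) = 198 + \left(-3\right) \left(-3\right) 1 = 198 + 9 \cdot 1 = 198 + 9 = 207$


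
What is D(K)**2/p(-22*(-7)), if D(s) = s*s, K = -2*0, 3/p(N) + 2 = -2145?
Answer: 0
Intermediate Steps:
p(N) = -3/2147 (p(N) = 3/(-2 - 2145) = 3/(-2147) = 3*(-1/2147) = -3/2147)
K = 0
D(s) = s**2
D(K)**2/p(-22*(-7)) = (0**2)**2/(-3/2147) = 0**2*(-2147/3) = 0*(-2147/3) = 0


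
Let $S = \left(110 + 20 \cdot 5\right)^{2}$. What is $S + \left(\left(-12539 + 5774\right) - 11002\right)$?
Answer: $26333$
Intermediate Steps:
$S = 44100$ ($S = \left(110 + 100\right)^{2} = 210^{2} = 44100$)
$S + \left(\left(-12539 + 5774\right) - 11002\right) = 44100 + \left(\left(-12539 + 5774\right) - 11002\right) = 44100 - 17767 = 26333$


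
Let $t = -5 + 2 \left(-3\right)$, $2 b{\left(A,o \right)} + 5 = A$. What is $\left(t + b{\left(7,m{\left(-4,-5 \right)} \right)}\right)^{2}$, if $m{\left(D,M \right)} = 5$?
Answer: $100$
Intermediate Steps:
$b{\left(A,o \right)} = - \frac{5}{2} + \frac{A}{2}$
$t = -11$ ($t = -5 - 6 = -11$)
$\left(t + b{\left(7,m{\left(-4,-5 \right)} \right)}\right)^{2} = \left(-11 + \left(- \frac{5}{2} + \frac{1}{2} \cdot 7\right)\right)^{2} = \left(-11 + \left(- \frac{5}{2} + \frac{7}{2}\right)\right)^{2} = \left(-11 + 1\right)^{2} = \left(-10\right)^{2} = 100$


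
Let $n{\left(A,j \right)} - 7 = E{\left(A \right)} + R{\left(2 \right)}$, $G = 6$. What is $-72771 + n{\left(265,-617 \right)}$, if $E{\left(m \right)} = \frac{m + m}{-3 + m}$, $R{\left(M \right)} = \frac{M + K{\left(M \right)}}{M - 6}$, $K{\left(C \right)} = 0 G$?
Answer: $- \frac{19063769}{262} \approx -72763.0$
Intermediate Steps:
$K{\left(C \right)} = 0$ ($K{\left(C \right)} = 0 \cdot 6 = 0$)
$R{\left(M \right)} = \frac{M}{-6 + M}$ ($R{\left(M \right)} = \frac{M + 0}{M - 6} = \frac{M}{-6 + M}$)
$E{\left(m \right)} = \frac{2 m}{-3 + m}$
$n{\left(A,j \right)} = \frac{13}{2} + \frac{2 A}{-3 + A}$ ($n{\left(A,j \right)} = 7 + \left(\frac{2 A}{-3 + A} + \frac{2}{-6 + 2}\right) = 7 + \left(\frac{2 A}{-3 + A} + \frac{2}{-4}\right) = 7 + \left(\frac{2 A}{-3 + A} + 2 \left(- \frac{1}{4}\right)\right) = 7 + \left(\frac{2 A}{-3 + A} - \frac{1}{2}\right) = 7 + \left(- \frac{1}{2} + \frac{2 A}{-3 + A}\right) = \frac{13}{2} + \frac{2 A}{-3 + A}$)
$-72771 + n{\left(265,-617 \right)} = -72771 + \frac{-39 + 17 \cdot 265}{2 \left(-3 + 265\right)} = -72771 + \frac{-39 + 4505}{2 \cdot 262} = -72771 + \frac{1}{2} \cdot \frac{1}{262} \cdot 4466 = -72771 + \frac{2233}{262} = - \frac{19063769}{262}$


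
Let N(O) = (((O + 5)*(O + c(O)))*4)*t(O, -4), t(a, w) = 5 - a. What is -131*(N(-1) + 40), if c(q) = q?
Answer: 19912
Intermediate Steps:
N(O) = 8*O*(5 + O)*(5 - O) (N(O) = (((O + 5)*(O + O))*4)*(5 - O) = (((5 + O)*(2*O))*4)*(5 - O) = ((2*O*(5 + O))*4)*(5 - O) = (8*O*(5 + O))*(5 - O) = 8*O*(5 + O)*(5 - O))
-131*(N(-1) + 40) = -131*(8*(-1)*(25 - 1*(-1)²) + 40) = -131*(8*(-1)*(25 - 1*1) + 40) = -131*(8*(-1)*(25 - 1) + 40) = -131*(8*(-1)*24 + 40) = -131*(-192 + 40) = -131*(-152) = 19912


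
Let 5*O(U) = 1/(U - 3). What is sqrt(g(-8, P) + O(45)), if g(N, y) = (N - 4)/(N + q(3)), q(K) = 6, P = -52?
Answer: sqrt(264810)/210 ≈ 2.4505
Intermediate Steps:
O(U) = 1/(5*(-3 + U)) (O(U) = 1/(5*(U - 3)) = 1/(5*(-3 + U)))
g(N, y) = (-4 + N)/(6 + N) (g(N, y) = (N - 4)/(N + 6) = (-4 + N)/(6 + N))
sqrt(g(-8, P) + O(45)) = sqrt((-4 - 8)/(6 - 8) + 1/(5*(-3 + 45))) = sqrt(-12/(-2) + (1/5)/42) = sqrt(-1/2*(-12) + (1/5)*(1/42)) = sqrt(6 + 1/210) = sqrt(1261/210) = sqrt(264810)/210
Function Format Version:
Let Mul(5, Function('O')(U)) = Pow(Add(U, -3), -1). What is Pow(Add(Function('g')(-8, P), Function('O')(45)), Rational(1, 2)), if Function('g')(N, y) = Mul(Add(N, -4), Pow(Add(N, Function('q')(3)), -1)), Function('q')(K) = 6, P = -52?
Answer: Mul(Rational(1, 210), Pow(264810, Rational(1, 2))) ≈ 2.4505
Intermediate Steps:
Function('O')(U) = Mul(Rational(1, 5), Pow(Add(-3, U), -1)) (Function('O')(U) = Mul(Rational(1, 5), Pow(Add(U, -3), -1)) = Mul(Rational(1, 5), Pow(Add(-3, U), -1)))
Function('g')(N, y) = Mul(Pow(Add(6, N), -1), Add(-4, N)) (Function('g')(N, y) = Mul(Add(N, -4), Pow(Add(N, 6), -1)) = Mul(Add(-4, N), Pow(Add(6, N), -1)) = Mul(Pow(Add(6, N), -1), Add(-4, N)))
Pow(Add(Function('g')(-8, P), Function('O')(45)), Rational(1, 2)) = Pow(Add(Mul(Pow(Add(6, -8), -1), Add(-4, -8)), Mul(Rational(1, 5), Pow(Add(-3, 45), -1))), Rational(1, 2)) = Pow(Add(Mul(Pow(-2, -1), -12), Mul(Rational(1, 5), Pow(42, -1))), Rational(1, 2)) = Pow(Add(Mul(Rational(-1, 2), -12), Mul(Rational(1, 5), Rational(1, 42))), Rational(1, 2)) = Pow(Add(6, Rational(1, 210)), Rational(1, 2)) = Pow(Rational(1261, 210), Rational(1, 2)) = Mul(Rational(1, 210), Pow(264810, Rational(1, 2)))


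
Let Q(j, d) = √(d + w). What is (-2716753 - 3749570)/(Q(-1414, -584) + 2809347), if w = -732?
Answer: -18166145121081/7892430567725 + 12932646*I*√329/7892430567725 ≈ -2.3017 + 2.9722e-5*I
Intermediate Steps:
Q(j, d) = √(-732 + d) (Q(j, d) = √(d - 732) = √(-732 + d))
(-2716753 - 3749570)/(Q(-1414, -584) + 2809347) = (-2716753 - 3749570)/(√(-732 - 584) + 2809347) = -6466323/(√(-1316) + 2809347) = -6466323/(2*I*√329 + 2809347) = -6466323/(2809347 + 2*I*√329)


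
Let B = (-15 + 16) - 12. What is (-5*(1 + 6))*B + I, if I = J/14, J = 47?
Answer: 5437/14 ≈ 388.36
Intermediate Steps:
I = 47/14 ≈ 3.3571
B = -11 (B = 1 - 12 = -11)
(-5*(1 + 6))*B + I = -5*(1 + 6)*(-11) + 47/14 = -5*7*(-11) + 47/14 = -35*(-11) + 47/14 = 385 + 47/14 = 5437/14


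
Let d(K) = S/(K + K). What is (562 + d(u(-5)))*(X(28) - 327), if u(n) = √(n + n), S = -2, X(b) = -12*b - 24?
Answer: -386094 - 687*I*√10/10 ≈ -3.8609e+5 - 217.25*I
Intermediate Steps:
X(b) = -24 - 12*b
u(n) = √2*√n (u(n) = √(2*n) = √2*√n)
d(K) = -1/K (d(K) = -2/(K + K) = -2*1/(2*K) = -1/K)
(562 + d(u(-5)))*(X(28) - 327) = (562 - 1/(√2*√(-5)))*((-24 - 12*28) - 327) = (562 - 1/(√2*(I*√5)))*((-24 - 336) - 327) = (562 - 1/(I*√10))*(-360 - 327) = (562 - (-1)*I*√10/10)*(-687) = (562 + I*√10/10)*(-687) = -386094 - 687*I*√10/10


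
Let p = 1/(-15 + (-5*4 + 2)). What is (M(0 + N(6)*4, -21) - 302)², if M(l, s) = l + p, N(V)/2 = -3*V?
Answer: 216648961/1089 ≈ 1.9894e+5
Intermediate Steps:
N(V) = -6*V (N(V) = 2*(-3*V) = -6*V)
p = -1/33 (p = 1/(-15 + (-20 + 2)) = 1/(-15 - 18) = 1/(-33) = -1/33 ≈ -0.030303)
M(l, s) = -1/33 + l (M(l, s) = l - 1/33 = -1/33 + l)
(M(0 + N(6)*4, -21) - 302)² = ((-1/33 + (0 - 6*6*4)) - 302)² = ((-1/33 + (0 - 36*4)) - 302)² = ((-1/33 + (0 - 144)) - 302)² = ((-1/33 - 144) - 302)² = (-4753/33 - 302)² = (-14719/33)² = 216648961/1089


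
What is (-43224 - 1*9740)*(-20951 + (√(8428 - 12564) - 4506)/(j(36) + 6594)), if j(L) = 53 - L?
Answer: 7336126634588/6611 - 105928*I*√1034/6611 ≈ 1.1097e+9 - 515.23*I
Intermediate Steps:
(-43224 - 1*9740)*(-20951 + (√(8428 - 12564) - 4506)/(j(36) + 6594)) = (-43224 - 1*9740)*(-20951 + (√(8428 - 12564) - 4506)/((53 - 1*36) + 6594)) = (-43224 - 9740)*(-20951 + (√(-4136) - 4506)/((53 - 36) + 6594)) = -52964*(-20951 + (2*I*√1034 - 4506)/(17 + 6594)) = -52964*(-20951 + (-4506 + 2*I*√1034)/6611) = -52964*(-20951 + (-4506 + 2*I*√1034)*(1/6611)) = -52964*(-20951 + (-4506/6611 + 2*I*√1034/6611)) = -52964*(-138511567/6611 + 2*I*√1034/6611) = 7336126634588/6611 - 105928*I*√1034/6611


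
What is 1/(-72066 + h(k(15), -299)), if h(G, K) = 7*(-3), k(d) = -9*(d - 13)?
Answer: -1/72087 ≈ -1.3872e-5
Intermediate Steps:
k(d) = 117 - 9*d (k(d) = -9*(-13 + d) = 117 - 9*d)
h(G, K) = -21
1/(-72066 + h(k(15), -299)) = 1/(-72066 - 21) = 1/(-72087) = -1/72087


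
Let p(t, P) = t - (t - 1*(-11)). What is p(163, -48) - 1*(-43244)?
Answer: 43233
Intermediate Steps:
p(t, P) = -11 (p(t, P) = t - (t + 11) = t - (11 + t) = t + (-11 - t) = -11)
p(163, -48) - 1*(-43244) = -11 - 1*(-43244) = -11 + 43244 = 43233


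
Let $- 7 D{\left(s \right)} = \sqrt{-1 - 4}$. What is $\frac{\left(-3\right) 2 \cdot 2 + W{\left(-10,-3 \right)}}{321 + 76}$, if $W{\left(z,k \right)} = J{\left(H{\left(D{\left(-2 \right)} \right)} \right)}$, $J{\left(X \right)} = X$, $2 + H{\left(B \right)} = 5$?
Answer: $- \frac{9}{397} \approx -0.02267$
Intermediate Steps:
$D{\left(s \right)} = - \frac{i \sqrt{5}}{7}$ ($D{\left(s \right)} = - \frac{\sqrt{-1 - 4}}{7} = - \frac{\sqrt{-5}}{7} = - \frac{i \sqrt{5}}{7}$)
$H{\left(B \right)} = 3$ ($H{\left(B \right)} = -2 + 5 = 3$)
$W{\left(z,k \right)} = 3$
$\frac{\left(-3\right) 2 \cdot 2 + W{\left(-10,-3 \right)}}{321 + 76} = \frac{\left(-3\right) 2 \cdot 2 + 3}{321 + 76} = \frac{\left(-6\right) 2 + 3}{397} = \left(-12 + 3\right) \frac{1}{397} = \left(-9\right) \frac{1}{397} = - \frac{9}{397}$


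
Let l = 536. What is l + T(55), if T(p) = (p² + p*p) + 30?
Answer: 6616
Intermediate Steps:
T(p) = 30 + 2*p² (T(p) = (p² + p²) + 30 = 2*p² + 30 = 30 + 2*p²)
l + T(55) = 536 + (30 + 2*55²) = 536 + (30 + 2*3025) = 536 + (30 + 6050) = 536 + 6080 = 6616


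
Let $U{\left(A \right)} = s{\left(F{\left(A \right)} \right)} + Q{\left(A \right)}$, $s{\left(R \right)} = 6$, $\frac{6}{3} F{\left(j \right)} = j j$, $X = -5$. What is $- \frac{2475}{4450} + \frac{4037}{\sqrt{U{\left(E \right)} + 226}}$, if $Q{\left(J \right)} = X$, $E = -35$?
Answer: $- \frac{99}{178} + \frac{4037 \sqrt{227}}{227} \approx 267.39$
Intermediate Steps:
$F{\left(j \right)} = \frac{j^{2}}{2}$ ($F{\left(j \right)} = \frac{j j}{2} = \frac{j^{2}}{2}$)
$Q{\left(J \right)} = -5$
$U{\left(A \right)} = 1$ ($U{\left(A \right)} = 6 - 5 = 1$)
$- \frac{2475}{4450} + \frac{4037}{\sqrt{U{\left(E \right)} + 226}} = - \frac{2475}{4450} + \frac{4037}{\sqrt{1 + 226}} = \left(-2475\right) \frac{1}{4450} + \frac{4037}{\sqrt{227}} = - \frac{99}{178} + 4037 \frac{\sqrt{227}}{227} = - \frac{99}{178} + \frac{4037 \sqrt{227}}{227}$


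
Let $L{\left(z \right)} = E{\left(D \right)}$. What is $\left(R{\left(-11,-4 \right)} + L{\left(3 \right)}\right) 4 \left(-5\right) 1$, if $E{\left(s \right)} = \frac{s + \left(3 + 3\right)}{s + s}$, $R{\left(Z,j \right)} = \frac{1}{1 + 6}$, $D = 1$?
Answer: $- \frac{510}{7} \approx -72.857$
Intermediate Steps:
$R{\left(Z,j \right)} = \frac{1}{7}$
$E{\left(s \right)} = \frac{6 + s}{2 s}$ ($E{\left(s \right)} = \frac{s + 6}{2 s} = \left(6 + s\right) \frac{1}{2 s} = \frac{6 + s}{2 s}$)
$L{\left(z \right)} = \frac{7}{2}$ ($L{\left(z \right)} = \frac{6 + 1}{2 \cdot 1} = \frac{1}{2} \cdot 1 \cdot 7 = \frac{7}{2}$)
$\left(R{\left(-11,-4 \right)} + L{\left(3 \right)}\right) 4 \left(-5\right) 1 = \left(\frac{1}{7} + \frac{7}{2}\right) 4 \left(-5\right) 1 = \frac{51 \left(\left(-20\right) 1\right)}{14} = \frac{51}{14} \left(-20\right) = - \frac{510}{7}$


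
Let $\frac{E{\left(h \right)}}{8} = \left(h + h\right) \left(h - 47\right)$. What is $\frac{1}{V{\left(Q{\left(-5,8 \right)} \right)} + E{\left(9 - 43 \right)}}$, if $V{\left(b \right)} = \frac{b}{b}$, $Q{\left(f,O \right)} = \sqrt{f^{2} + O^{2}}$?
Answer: $\frac{1}{44065} \approx 2.2694 \cdot 10^{-5}$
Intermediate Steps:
$Q{\left(f,O \right)} = \sqrt{O^{2} + f^{2}}$
$V{\left(b \right)} = 1$
$E{\left(h \right)} = 16 h \left(-47 + h\right)$ ($E{\left(h \right)} = 8 \left(h + h\right) \left(h - 47\right) = 8 \cdot 2 h \left(-47 + h\right) = 16 h \left(-47 + h\right)$)
$\frac{1}{V{\left(Q{\left(-5,8 \right)} \right)} + E{\left(9 - 43 \right)}} = \frac{1}{1 + 16 \left(9 - 43\right) \left(-47 + \left(9 - 43\right)\right)} = \frac{1}{1 + 16 \left(-34\right) \left(-47 - 34\right)} = \frac{1}{1 + 16 \left(-34\right) \left(-81\right)} = \frac{1}{1 + 44064} = \frac{1}{44065}$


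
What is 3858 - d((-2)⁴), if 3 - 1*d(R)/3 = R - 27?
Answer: 3816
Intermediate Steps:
d(R) = 90 - 3*R (d(R) = 9 - 3*(R - 27) = 9 - 3*(-27 + R) = 9 + (81 - 3*R) = 90 - 3*R)
3858 - d((-2)⁴) = 3858 - (90 - 3*(-2)⁴) = 3858 - (90 - 3*16) = 3858 - (90 - 48) = 3858 - 1*42 = 3858 - 42 = 3816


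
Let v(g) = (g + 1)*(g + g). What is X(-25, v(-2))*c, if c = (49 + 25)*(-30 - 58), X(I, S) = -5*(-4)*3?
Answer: -390720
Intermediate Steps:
v(g) = 2*g*(1 + g) (v(g) = (1 + g)*(2*g) = 2*g*(1 + g))
X(I, S) = 60 (X(I, S) = 20*3 = 60)
c = -6512 (c = 74*(-88) = -6512)
X(-25, v(-2))*c = 60*(-6512) = -390720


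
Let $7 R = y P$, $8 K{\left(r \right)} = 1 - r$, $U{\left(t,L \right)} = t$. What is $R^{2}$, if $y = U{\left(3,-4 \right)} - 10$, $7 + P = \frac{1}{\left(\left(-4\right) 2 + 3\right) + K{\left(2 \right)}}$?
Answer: $\frac{87025}{1681} \approx 51.77$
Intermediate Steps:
$K{\left(r \right)} = \frac{1}{8} - \frac{r}{8}$ ($K{\left(r \right)} = \frac{1 - r}{8} = \frac{1}{8} - \frac{r}{8}$)
$P = - \frac{295}{41}$ ($P = -7 + \frac{1}{\left(\left(-4\right) 2 + 3\right) + \left(\frac{1}{8} - \frac{1}{4}\right)} = -7 + \frac{1}{\left(-8 + 3\right) + \left(\frac{1}{8} - \frac{1}{4}\right)} = -7 + \frac{1}{-5 - \frac{1}{8}} = -7 + \frac{1}{- \frac{41}{8}} = -7 - \frac{8}{41} = - \frac{295}{41} \approx -7.1951$)
$y = -7$ ($y = 3 - 10 = -7$)
$R = \frac{295}{41}$ ($R = \frac{\left(-7\right) \left(- \frac{295}{41}\right)}{7} = \frac{1}{7} \cdot \frac{2065}{41} = \frac{295}{41} \approx 7.1951$)
$R^{2} = \left(\frac{295}{41}\right)^{2} = \frac{87025}{1681}$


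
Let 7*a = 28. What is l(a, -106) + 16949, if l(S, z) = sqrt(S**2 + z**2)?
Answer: 16949 + 2*sqrt(2813) ≈ 17055.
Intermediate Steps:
a = 4 (a = (1/7)*28 = 4)
l(a, -106) + 16949 = sqrt(4**2 + (-106)**2) + 16949 = sqrt(16 + 11236) + 16949 = sqrt(11252) + 16949 = 2*sqrt(2813) + 16949 = 16949 + 2*sqrt(2813)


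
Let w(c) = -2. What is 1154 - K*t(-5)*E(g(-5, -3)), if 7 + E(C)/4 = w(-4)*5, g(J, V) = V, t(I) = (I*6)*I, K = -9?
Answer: -90646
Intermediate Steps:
t(I) = 6*I**2 (t(I) = (6*I)*I = 6*I**2)
E(C) = -68 (E(C) = -28 + 4*(-2*5) = -28 + 4*(-10) = -28 - 40 = -68)
1154 - K*t(-5)*E(g(-5, -3)) = 1154 - (-54*(-5)**2)*(-68) = 1154 - (-54*25)*(-68) = 1154 - (-9*150)*(-68) = 1154 - (-1350)*(-68) = 1154 - 1*91800 = 1154 - 91800 = -90646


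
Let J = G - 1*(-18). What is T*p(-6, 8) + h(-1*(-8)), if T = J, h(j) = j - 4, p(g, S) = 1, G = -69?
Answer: -47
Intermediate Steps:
J = -51 (J = -69 - 1*(-18) = -69 + 18 = -51)
h(j) = -4 + j
T = -51
T*p(-6, 8) + h(-1*(-8)) = -51*1 + (-4 - 1*(-8)) = -51 + (-4 + 8) = -51 + 4 = -47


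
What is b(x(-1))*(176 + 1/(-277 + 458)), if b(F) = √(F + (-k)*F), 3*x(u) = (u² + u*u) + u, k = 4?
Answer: 31857*I/181 ≈ 176.01*I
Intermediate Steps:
x(u) = u/3 + 2*u²/3 (x(u) = ((u² + u*u) + u)/3 = ((u² + u²) + u)/3 = (2*u² + u)/3 = (u + 2*u²)/3 = u/3 + 2*u²/3)
b(F) = √3*√(-F) (b(F) = √(F + (-1*4)*F) = √(F - 4*F) = √(-3*F) = √3*√(-F))
b(x(-1))*(176 + 1/(-277 + 458)) = (√3*√(-(-1)*(1 + 2*(-1))/3))*(176 + 1/(-277 + 458)) = (√3*√(-(-1)*(1 - 2)/3))*(176 + 1/181) = (√3*√(-(-1)*(-1)/3))*(176 + 1/181) = (√3*√(-1*⅓))*(31857/181) = (√3*√(-⅓))*(31857/181) = (√3*(I*√3/3))*(31857/181) = I*(31857/181) = 31857*I/181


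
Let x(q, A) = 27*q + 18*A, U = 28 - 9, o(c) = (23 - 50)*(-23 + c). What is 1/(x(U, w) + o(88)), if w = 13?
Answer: -1/1008 ≈ -0.00099206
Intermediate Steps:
o(c) = 621 - 27*c (o(c) = -27*(-23 + c) = 621 - 27*c)
U = 19
x(q, A) = 18*A + 27*q
1/(x(U, w) + o(88)) = 1/((18*13 + 27*19) + (621 - 27*88)) = 1/((234 + 513) + (621 - 2376)) = 1/(747 - 1755) = 1/(-1008) = -1/1008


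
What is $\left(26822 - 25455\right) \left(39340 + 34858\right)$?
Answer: $101428666$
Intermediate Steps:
$\left(26822 - 25455\right) \left(39340 + 34858\right) = 1367 \cdot 74198 = 101428666$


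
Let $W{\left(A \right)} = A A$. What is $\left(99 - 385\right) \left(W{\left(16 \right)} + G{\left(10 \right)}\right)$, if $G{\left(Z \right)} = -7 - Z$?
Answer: $-68354$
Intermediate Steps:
$W{\left(A \right)} = A^{2}$
$\left(99 - 385\right) \left(W{\left(16 \right)} + G{\left(10 \right)}\right) = \left(99 - 385\right) \left(16^{2} - 17\right) = - 286 \left(256 - 17\right) = \left(-286\right) 239 = -68354$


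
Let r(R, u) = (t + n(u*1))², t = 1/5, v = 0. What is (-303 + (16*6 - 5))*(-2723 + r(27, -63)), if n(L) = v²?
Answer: 14431688/25 ≈ 5.7727e+5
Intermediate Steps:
n(L) = 0 (n(L) = 0² = 0)
t = ⅕ (t = 1*(⅕) = ⅕ ≈ 0.20000)
r(R, u) = 1/25 (r(R, u) = (⅕ + 0)² = (⅕)² = 1/25)
(-303 + (16*6 - 5))*(-2723 + r(27, -63)) = (-303 + (16*6 - 5))*(-2723 + 1/25) = (-303 + (96 - 5))*(-68074/25) = (-303 + 91)*(-68074/25) = -212*(-68074/25) = 14431688/25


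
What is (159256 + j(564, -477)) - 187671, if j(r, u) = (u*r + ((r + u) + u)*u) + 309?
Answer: -111104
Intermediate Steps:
j(r, u) = 309 + r*u + u*(r + 2*u) (j(r, u) = (r*u + (r + 2*u)*u) + 309 = (r*u + u*(r + 2*u)) + 309 = 309 + r*u + u*(r + 2*u))
(159256 + j(564, -477)) - 187671 = (159256 + (309 + 2*(-477)² + 2*564*(-477))) - 187671 = (159256 + (309 + 2*227529 - 538056)) - 187671 = (159256 + (309 + 455058 - 538056)) - 187671 = (159256 - 82689) - 187671 = 76567 - 187671 = -111104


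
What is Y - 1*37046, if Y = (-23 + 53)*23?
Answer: -36356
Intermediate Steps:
Y = 690 (Y = 30*23 = 690)
Y - 1*37046 = 690 - 1*37046 = 690 - 37046 = -36356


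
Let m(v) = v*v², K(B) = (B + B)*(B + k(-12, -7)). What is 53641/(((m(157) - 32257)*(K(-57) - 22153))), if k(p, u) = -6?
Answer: -53641/57453248556 ≈ -9.3365e-7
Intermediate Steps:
K(B) = 2*B*(-6 + B) (K(B) = (B + B)*(B - 6) = (2*B)*(-6 + B) = 2*B*(-6 + B))
m(v) = v³
53641/(((m(157) - 32257)*(K(-57) - 22153))) = 53641/(((157³ - 32257)*(2*(-57)*(-6 - 57) - 22153))) = 53641/(((3869893 - 32257)*(2*(-57)*(-63) - 22153))) = 53641/((3837636*(7182 - 22153))) = 53641/((3837636*(-14971))) = 53641/(-57453248556) = 53641*(-1/57453248556) = -53641/57453248556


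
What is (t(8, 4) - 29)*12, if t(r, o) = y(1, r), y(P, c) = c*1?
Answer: -252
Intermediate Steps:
y(P, c) = c
t(r, o) = r
(t(8, 4) - 29)*12 = (8 - 29)*12 = -21*12 = -252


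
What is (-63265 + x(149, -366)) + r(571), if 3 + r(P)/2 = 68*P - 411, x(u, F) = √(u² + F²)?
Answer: 13563 + √156157 ≈ 13958.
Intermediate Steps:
x(u, F) = √(F² + u²)
r(P) = -828 + 136*P (r(P) = -6 + 2*(68*P - 411) = -6 + 2*(-411 + 68*P) = -6 + (-822 + 136*P) = -828 + 136*P)
(-63265 + x(149, -366)) + r(571) = (-63265 + √((-366)² + 149²)) + (-828 + 136*571) = (-63265 + √(133956 + 22201)) + (-828 + 77656) = (-63265 + √156157) + 76828 = 13563 + √156157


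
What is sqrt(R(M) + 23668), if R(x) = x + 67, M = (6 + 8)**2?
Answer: 3*sqrt(2659) ≈ 154.70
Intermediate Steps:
M = 196 (M = 14**2 = 196)
R(x) = 67 + x
sqrt(R(M) + 23668) = sqrt((67 + 196) + 23668) = sqrt(263 + 23668) = sqrt(23931) = 3*sqrt(2659)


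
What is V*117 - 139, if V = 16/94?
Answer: -5597/47 ≈ -119.09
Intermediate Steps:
V = 8/47 (V = 16*(1/94) = 8/47 ≈ 0.17021)
V*117 - 139 = (8/47)*117 - 139 = 936/47 - 139 = -5597/47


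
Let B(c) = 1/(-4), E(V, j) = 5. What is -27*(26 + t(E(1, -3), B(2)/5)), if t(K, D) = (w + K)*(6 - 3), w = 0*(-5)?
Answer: -1107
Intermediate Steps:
w = 0
B(c) = -¼
t(K, D) = 3*K (t(K, D) = (0 + K)*(6 - 3) = K*3 = 3*K)
-27*(26 + t(E(1, -3), B(2)/5)) = -27*(26 + 3*5) = -27*(26 + 15) = -27*41 = -1107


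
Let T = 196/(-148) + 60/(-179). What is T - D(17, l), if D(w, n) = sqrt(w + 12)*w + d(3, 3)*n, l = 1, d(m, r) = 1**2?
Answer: -17614/6623 - 17*sqrt(29) ≈ -94.207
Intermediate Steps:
d(m, r) = 1
T = -10991/6623 (T = 196*(-1/148) + 60*(-1/179) = -49/37 - 60/179 = -10991/6623 ≈ -1.6595)
D(w, n) = n + w*sqrt(12 + w) (D(w, n) = sqrt(w + 12)*w + 1*n = sqrt(12 + w)*w + n = w*sqrt(12 + w) + n = n + w*sqrt(12 + w))
T - D(17, l) = -10991/6623 - (1 + 17*sqrt(12 + 17)) = -10991/6623 - (1 + 17*sqrt(29)) = -10991/6623 + (-1 - 17*sqrt(29)) = -17614/6623 - 17*sqrt(29)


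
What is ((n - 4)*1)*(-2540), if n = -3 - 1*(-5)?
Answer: 5080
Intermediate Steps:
n = 2 (n = -3 + 5 = 2)
((n - 4)*1)*(-2540) = ((2 - 4)*1)*(-2540) = -2*1*(-2540) = -2*(-2540) = 5080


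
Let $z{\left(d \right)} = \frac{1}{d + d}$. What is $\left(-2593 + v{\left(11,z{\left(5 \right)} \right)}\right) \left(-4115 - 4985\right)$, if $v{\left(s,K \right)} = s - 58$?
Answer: $24024000$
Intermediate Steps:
$z{\left(d \right)} = \frac{1}{2 d}$
$v{\left(s,K \right)} = -58 + s$
$\left(-2593 + v{\left(11,z{\left(5 \right)} \right)}\right) \left(-4115 - 4985\right) = \left(-2593 + \left(-58 + 11\right)\right) \left(-4115 - 4985\right) = \left(-2593 - 47\right) \left(-9100\right) = \left(-2640\right) \left(-9100\right) = 24024000$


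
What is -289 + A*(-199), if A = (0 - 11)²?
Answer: -24368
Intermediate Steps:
A = 121 (A = (-11)² = 121)
-289 + A*(-199) = -289 + 121*(-199) = -289 - 24079 = -24368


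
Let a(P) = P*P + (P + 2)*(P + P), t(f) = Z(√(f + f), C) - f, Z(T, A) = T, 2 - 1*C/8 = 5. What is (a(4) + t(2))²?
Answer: 4096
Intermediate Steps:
C = -24 (C = 16 - 8*5 = 16 - 40 = -24)
t(f) = -f + √2*√f (t(f) = √(f + f) - f = √(2*f) - f = √2*√f - f = -f + √2*√f)
a(P) = P² + 2*P*(2 + P) (a(P) = P² + (2 + P)*(2*P) = P² + 2*P*(2 + P))
(a(4) + t(2))² = (4*(4 + 3*4) + (-1*2 + √2*√2))² = (4*(4 + 12) + (-2 + 2))² = (4*16 + 0)² = (64 + 0)² = 64² = 4096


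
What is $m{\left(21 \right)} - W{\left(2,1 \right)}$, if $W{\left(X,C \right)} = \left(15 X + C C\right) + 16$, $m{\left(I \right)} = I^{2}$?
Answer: $394$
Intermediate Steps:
$W{\left(X,C \right)} = 16 + C^{2} + 15 X$ ($W{\left(X,C \right)} = \left(15 X + C^{2}\right) + 16 = \left(C^{2} + 15 X\right) + 16 = 16 + C^{2} + 15 X$)
$m{\left(21 \right)} - W{\left(2,1 \right)} = 21^{2} - \left(16 + 1^{2} + 15 \cdot 2\right) = 441 - \left(16 + 1 + 30\right) = 441 - 47 = 394$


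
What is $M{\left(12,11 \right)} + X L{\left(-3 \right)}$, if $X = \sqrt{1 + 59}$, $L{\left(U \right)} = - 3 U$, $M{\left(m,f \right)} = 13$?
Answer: $13 + 18 \sqrt{15} \approx 82.714$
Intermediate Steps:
$X = 2 \sqrt{15}$ ($X = \sqrt{60} = 2 \sqrt{15} \approx 7.746$)
$M{\left(12,11 \right)} + X L{\left(-3 \right)} = 13 + 2 \sqrt{15} \left(\left(-3\right) \left(-3\right)\right) = 13 + 2 \sqrt{15} \cdot 9 = 13 + 18 \sqrt{15}$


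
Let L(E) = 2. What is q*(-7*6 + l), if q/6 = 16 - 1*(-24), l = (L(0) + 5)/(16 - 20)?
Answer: -10500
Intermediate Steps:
l = -7/4 (l = (2 + 5)/(16 - 20) = 7/(-4) = 7*(-¼) = -7/4 ≈ -1.7500)
q = 240 (q = 6*(16 - 1*(-24)) = 6*(16 + 24) = 6*40 = 240)
q*(-7*6 + l) = 240*(-7*6 - 7/4) = 240*(-42 - 7/4) = 240*(-175/4) = -10500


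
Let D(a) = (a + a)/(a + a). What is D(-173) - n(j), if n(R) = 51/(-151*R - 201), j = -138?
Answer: 6862/6879 ≈ 0.99753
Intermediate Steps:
n(R) = 51/(-201 - 151*R)
D(a) = 1 (D(a) = (2*a)/((2*a)) = (2*a)*(1/(2*a)) = 1)
D(-173) - n(j) = 1 - (-51)/(201 + 151*(-138)) = 1 - (-51)/(201 - 20838) = 1 - (-51)/(-20637) = 1 - (-51)*(-1)/20637 = 1 - 1*17/6879 = 1 - 17/6879 = 6862/6879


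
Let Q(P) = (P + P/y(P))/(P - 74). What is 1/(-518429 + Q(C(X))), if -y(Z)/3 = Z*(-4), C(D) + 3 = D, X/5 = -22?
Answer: -2244/1163353321 ≈ -1.9289e-6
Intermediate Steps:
X = -110 (X = 5*(-22) = -110)
C(D) = -3 + D
y(Z) = 12*Z (y(Z) = -3*Z*(-4) = -(-12)*Z = 12*Z)
Q(P) = (1/12 + P)/(-74 + P) (Q(P) = (P + P/((12*P)))/(P - 74) = (P + P*(1/(12*P)))/(-74 + P) = (P + 1/12)/(-74 + P) = (1/12 + P)/(-74 + P))
1/(-518429 + Q(C(X))) = 1/(-518429 + (1/12 + (-3 - 110))/(-74 + (-3 - 110))) = 1/(-518429 + (1/12 - 113)/(-74 - 113)) = 1/(-518429 - 1355/12/(-187)) = 1/(-518429 - 1/187*(-1355/12)) = 1/(-518429 + 1355/2244) = 1/(-1163353321/2244) = -2244/1163353321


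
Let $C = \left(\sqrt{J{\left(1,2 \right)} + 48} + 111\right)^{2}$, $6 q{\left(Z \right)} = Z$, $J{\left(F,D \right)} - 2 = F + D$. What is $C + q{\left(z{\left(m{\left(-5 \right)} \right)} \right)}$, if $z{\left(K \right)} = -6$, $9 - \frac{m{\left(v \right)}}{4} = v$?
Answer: $12373 + 222 \sqrt{53} \approx 13989.0$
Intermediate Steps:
$J{\left(F,D \right)} = 2 + D + F$ ($J{\left(F,D \right)} = 2 + \left(F + D\right) = 2 + \left(D + F\right) = 2 + D + F$)
$m{\left(v \right)} = 36 - 4 v$
$q{\left(Z \right)} = \frac{Z}{6}$
$C = \left(111 + \sqrt{53}\right)^{2}$ ($C = \left(\sqrt{\left(2 + 2 + 1\right) + 48} + 111\right)^{2} = \left(\sqrt{5 + 48} + 111\right)^{2} = \left(\sqrt{53} + 111\right)^{2} = \left(111 + \sqrt{53}\right)^{2} \approx 13990.0$)
$C + q{\left(z{\left(m{\left(-5 \right)} \right)} \right)} = \left(111 + \sqrt{53}\right)^{2} + \frac{1}{6} \left(-6\right) = \left(111 + \sqrt{53}\right)^{2} - 1 = -1 + \left(111 + \sqrt{53}\right)^{2}$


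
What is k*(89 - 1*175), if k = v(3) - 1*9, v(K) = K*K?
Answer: 0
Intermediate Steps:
v(K) = K²
k = 0 (k = 3² - 1*9 = 9 - 9 = 0)
k*(89 - 1*175) = 0*(89 - 1*175) = 0*(89 - 175) = 0*(-86) = 0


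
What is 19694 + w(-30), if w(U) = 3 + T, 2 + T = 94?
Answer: 19789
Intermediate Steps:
T = 92 (T = -2 + 94 = 92)
w(U) = 95 (w(U) = 3 + 92 = 95)
19694 + w(-30) = 19694 + 95 = 19789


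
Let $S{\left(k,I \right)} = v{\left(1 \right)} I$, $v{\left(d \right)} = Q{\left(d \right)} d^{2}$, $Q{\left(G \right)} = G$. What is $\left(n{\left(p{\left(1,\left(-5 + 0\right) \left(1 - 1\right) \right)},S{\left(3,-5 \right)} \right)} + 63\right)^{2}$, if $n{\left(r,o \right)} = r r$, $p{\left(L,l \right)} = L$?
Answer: $4096$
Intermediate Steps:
$v{\left(d \right)} = d^{3}$ ($v{\left(d \right)} = d d^{2} = d^{3}$)
$S{\left(k,I \right)} = I$ ($S{\left(k,I \right)} = 1^{3} I = 1 I = I$)
$n{\left(r,o \right)} = r^{2}$
$\left(n{\left(p{\left(1,\left(-5 + 0\right) \left(1 - 1\right) \right)},S{\left(3,-5 \right)} \right)} + 63\right)^{2} = \left(1^{2} + 63\right)^{2} = \left(1 + 63\right)^{2} = 64^{2} = 4096$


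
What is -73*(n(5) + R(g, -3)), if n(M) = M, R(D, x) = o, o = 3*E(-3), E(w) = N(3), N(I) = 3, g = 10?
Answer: -1022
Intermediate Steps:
E(w) = 3
o = 9 (o = 3*3 = 9)
R(D, x) = 9
-73*(n(5) + R(g, -3)) = -73*(5 + 9) = -73*14 = -1022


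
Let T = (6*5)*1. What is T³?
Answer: 27000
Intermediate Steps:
T = 30 (T = 30*1 = 30)
T³ = 30³ = 27000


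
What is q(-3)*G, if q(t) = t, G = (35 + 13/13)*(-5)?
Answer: 540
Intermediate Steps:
G = -180 (G = (35 + 13*(1/13))*(-5) = (35 + 1)*(-5) = 36*(-5) = -180)
q(-3)*G = -3*(-180) = 540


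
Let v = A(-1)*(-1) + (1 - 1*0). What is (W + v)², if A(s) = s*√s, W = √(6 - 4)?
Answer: (1 + I + √2)² ≈ 4.8284 + 4.8284*I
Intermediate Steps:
W = √2 ≈ 1.4142
A(s) = s^(3/2)
v = 1 + I (v = (-1)^(3/2)*(-1) + (1 - 1*0) = -I*(-1) + (1 + 0) = I + 1 = 1 + I ≈ 1.0 + 1.0*I)
(W + v)² = (√2 + (1 + I))² = (1 + I + √2)²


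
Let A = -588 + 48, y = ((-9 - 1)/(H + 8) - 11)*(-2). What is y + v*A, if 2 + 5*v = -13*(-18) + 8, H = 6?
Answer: -181276/7 ≈ -25897.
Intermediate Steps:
y = 164/7 (y = ((-9 - 1)/(6 + 8) - 11)*(-2) = (-10/14 - 11)*(-2) = (-10*1/14 - 11)*(-2) = (-5/7 - 11)*(-2) = -82/7*(-2) = 164/7 ≈ 23.429)
v = 48 (v = -⅖ + (-13*(-18) + 8)/5 = -⅖ + (234 + 8)/5 = -⅖ + (⅕)*242 = -⅖ + 242/5 = 48)
A = -540
y + v*A = 164/7 + 48*(-540) = 164/7 - 25920 = -181276/7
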